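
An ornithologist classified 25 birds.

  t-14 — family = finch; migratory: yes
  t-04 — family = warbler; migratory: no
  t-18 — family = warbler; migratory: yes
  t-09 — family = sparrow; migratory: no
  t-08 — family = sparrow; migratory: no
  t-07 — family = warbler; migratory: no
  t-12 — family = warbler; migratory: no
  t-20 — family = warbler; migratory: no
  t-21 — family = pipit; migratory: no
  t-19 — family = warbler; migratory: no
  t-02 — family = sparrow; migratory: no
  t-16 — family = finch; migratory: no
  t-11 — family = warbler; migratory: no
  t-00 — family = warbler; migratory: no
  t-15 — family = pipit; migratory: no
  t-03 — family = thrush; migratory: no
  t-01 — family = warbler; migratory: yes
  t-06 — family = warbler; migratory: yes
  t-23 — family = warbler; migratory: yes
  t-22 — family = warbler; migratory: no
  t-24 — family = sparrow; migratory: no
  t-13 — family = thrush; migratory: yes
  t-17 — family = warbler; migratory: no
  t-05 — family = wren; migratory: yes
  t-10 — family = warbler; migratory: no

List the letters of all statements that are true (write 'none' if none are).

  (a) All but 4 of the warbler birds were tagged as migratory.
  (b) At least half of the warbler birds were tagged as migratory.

none

|A| = 14, |A ∩ B| = 4, |A ∖ B| = 10.
(a) |A ∖ B| = 4: fails.
(b) |A ∩ B| ≥ |A ∖ B|: fails.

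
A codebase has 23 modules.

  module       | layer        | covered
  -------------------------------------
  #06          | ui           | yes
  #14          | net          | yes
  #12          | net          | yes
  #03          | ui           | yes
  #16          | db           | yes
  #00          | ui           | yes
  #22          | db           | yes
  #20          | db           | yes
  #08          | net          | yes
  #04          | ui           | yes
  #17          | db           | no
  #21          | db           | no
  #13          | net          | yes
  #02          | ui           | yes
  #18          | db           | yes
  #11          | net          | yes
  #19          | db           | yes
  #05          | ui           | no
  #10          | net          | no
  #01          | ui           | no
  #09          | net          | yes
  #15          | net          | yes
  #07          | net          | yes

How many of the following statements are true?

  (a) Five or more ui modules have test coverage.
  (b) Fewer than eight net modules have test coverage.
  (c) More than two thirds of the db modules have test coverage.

(a) ui: |A| = 7, |A ∩ B| = 5; needs |A ∩ B| ≥ 5 — true.
(b) net: |A| = 9, |A ∩ B| = 8; needs |A ∩ B| < 8 — false.
(c) db: |A| = 7, |A ∩ B| = 5; needs |A ∩ B| / |A| > 2/3 — true.

2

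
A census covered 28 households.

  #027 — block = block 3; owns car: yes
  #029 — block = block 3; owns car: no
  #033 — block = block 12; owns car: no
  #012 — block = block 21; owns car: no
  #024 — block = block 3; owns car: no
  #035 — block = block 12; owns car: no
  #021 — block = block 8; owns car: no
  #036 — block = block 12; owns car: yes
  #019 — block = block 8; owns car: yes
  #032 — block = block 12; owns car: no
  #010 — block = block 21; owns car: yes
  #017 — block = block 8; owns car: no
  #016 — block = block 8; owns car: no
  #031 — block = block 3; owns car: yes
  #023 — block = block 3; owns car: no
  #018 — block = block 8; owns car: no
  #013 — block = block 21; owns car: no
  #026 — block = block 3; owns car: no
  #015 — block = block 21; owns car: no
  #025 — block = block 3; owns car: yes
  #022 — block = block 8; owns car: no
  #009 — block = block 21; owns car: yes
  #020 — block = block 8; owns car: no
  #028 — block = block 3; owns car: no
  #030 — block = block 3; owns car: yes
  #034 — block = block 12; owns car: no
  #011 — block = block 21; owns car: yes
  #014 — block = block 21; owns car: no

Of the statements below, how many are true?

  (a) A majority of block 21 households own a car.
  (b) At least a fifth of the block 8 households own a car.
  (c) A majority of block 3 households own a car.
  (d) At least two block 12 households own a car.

0

(a) block 21: |A| = 7, |A ∩ B| = 3; needs |A ∩ B| > |A ∖ B| — false.
(b) block 8: |A| = 7, |A ∩ B| = 1; needs |A ∩ B| / |A| ≥ 1/5 — false.
(c) block 3: |A| = 9, |A ∩ B| = 4; needs |A ∩ B| > |A ∖ B| — false.
(d) block 12: |A| = 5, |A ∩ B| = 1; needs |A ∩ B| ≥ 2 — false.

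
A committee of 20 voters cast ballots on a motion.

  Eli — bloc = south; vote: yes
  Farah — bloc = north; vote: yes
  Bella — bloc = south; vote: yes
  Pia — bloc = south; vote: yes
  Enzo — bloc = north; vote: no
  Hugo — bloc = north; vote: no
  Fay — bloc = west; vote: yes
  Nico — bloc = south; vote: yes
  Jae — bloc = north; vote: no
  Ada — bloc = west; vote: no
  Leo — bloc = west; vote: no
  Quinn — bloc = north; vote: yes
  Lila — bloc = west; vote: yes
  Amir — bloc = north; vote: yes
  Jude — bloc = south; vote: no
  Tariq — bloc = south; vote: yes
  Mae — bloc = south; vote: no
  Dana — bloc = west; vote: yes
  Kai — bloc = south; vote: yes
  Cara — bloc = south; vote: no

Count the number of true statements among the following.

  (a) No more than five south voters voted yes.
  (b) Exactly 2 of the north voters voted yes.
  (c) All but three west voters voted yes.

(a) south: |A| = 9, |A ∩ B| = 6; needs |A ∩ B| ≤ 5 — false.
(b) north: |A| = 6, |A ∩ B| = 3; needs |A ∩ B| = 2 — false.
(c) west: |A| = 5, |A ∩ B| = 3; needs |A ∖ B| = 3 — false.

0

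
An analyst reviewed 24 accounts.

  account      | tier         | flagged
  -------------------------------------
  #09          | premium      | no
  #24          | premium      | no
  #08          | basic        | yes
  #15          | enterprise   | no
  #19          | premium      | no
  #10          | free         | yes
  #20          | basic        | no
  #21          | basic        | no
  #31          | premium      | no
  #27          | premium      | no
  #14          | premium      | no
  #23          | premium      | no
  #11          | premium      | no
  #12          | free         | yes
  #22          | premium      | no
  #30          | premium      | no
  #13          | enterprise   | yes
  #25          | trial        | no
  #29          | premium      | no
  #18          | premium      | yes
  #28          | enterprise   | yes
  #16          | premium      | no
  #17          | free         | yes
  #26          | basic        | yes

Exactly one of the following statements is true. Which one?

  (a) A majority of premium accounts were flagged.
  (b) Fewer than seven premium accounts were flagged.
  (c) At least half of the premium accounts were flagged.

(b)

|A| = 13, |A ∩ B| = 1, |A ∖ B| = 12.
(a) requires |A ∩ B| > |A ∖ B|: false.
(b) requires |A ∩ B| < 7: true.
(c) requires |A ∩ B| ≥ |A ∖ B|: false.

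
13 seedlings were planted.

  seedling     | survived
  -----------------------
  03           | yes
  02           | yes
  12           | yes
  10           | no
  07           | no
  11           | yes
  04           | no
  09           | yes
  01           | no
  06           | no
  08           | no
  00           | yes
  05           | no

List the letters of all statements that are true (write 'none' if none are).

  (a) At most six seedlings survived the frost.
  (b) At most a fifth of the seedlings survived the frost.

|A| = 13, |A ∩ B| = 6, |A ∖ B| = 7.
(a) |A ∩ B| ≤ 6: holds.
(b) |A ∩ B| / |A| ≤ 1/5: fails.

(a)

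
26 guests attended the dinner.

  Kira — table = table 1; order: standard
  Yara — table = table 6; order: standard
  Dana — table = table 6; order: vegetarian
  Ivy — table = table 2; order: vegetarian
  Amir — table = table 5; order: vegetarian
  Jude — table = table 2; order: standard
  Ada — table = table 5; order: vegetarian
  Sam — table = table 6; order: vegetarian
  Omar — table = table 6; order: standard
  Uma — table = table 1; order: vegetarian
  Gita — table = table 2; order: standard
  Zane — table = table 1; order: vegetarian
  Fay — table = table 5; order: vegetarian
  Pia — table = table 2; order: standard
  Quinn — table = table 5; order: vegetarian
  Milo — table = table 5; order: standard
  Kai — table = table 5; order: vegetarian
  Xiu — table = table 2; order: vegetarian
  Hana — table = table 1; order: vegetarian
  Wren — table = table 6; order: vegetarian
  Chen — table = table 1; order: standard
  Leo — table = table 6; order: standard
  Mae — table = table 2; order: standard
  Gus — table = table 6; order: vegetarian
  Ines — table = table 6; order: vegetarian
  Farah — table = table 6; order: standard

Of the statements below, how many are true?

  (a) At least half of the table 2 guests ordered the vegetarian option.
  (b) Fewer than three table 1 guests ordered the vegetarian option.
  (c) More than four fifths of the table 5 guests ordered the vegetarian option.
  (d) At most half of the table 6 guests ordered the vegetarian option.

1

(a) table 2: |A| = 6, |A ∩ B| = 2; needs |A ∩ B| ≥ |A ∖ B| — false.
(b) table 1: |A| = 5, |A ∩ B| = 3; needs |A ∩ B| < 3 — false.
(c) table 5: |A| = 6, |A ∩ B| = 5; needs |A ∩ B| / |A| > 4/5 — true.
(d) table 6: |A| = 9, |A ∩ B| = 5; needs |A ∩ B| ≤ |A ∖ B| — false.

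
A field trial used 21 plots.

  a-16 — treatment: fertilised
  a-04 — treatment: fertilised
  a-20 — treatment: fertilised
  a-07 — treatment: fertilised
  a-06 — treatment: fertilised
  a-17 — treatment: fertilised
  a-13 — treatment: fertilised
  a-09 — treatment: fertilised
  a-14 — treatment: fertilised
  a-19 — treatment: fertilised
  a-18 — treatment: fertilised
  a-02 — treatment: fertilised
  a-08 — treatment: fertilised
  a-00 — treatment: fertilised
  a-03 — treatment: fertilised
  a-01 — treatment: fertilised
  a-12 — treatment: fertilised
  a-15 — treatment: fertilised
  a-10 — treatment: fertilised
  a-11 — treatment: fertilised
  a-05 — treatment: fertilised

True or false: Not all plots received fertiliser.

'Not all plots received fertiliser' holds iff A ⊄ B (|A ∖ B| ≥ 1).
|A| = 21, |A ∩ B| = 21, |A ∖ B| = 0.
So the statement is false.

False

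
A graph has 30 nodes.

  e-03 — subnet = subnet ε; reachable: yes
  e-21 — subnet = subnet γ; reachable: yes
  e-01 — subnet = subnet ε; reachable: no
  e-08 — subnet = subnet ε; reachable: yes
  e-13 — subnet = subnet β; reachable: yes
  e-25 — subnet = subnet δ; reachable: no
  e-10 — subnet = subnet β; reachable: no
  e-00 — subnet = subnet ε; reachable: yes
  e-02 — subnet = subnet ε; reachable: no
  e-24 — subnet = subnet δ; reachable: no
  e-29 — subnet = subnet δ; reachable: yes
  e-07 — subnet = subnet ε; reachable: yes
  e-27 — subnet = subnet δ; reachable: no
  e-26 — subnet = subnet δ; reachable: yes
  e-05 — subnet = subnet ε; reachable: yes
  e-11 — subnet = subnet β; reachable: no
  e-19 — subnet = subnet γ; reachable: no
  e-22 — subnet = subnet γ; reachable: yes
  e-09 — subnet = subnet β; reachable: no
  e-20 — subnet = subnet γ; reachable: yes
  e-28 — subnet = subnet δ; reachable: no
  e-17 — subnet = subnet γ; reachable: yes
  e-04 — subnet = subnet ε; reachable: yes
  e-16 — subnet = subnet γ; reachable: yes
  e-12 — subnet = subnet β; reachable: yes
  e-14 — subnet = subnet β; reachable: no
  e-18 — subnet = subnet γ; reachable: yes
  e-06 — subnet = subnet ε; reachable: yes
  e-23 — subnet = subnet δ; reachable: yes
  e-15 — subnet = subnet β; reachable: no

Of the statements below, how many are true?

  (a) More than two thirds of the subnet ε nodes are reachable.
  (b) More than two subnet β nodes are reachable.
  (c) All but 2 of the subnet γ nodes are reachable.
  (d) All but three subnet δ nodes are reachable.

(a) subnet ε: |A| = 9, |A ∩ B| = 7; needs |A ∩ B| / |A| > 2/3 — true.
(b) subnet β: |A| = 7, |A ∩ B| = 2; needs |A ∩ B| > 2 — false.
(c) subnet γ: |A| = 7, |A ∩ B| = 6; needs |A ∖ B| = 2 — false.
(d) subnet δ: |A| = 7, |A ∩ B| = 3; needs |A ∖ B| = 3 — false.

1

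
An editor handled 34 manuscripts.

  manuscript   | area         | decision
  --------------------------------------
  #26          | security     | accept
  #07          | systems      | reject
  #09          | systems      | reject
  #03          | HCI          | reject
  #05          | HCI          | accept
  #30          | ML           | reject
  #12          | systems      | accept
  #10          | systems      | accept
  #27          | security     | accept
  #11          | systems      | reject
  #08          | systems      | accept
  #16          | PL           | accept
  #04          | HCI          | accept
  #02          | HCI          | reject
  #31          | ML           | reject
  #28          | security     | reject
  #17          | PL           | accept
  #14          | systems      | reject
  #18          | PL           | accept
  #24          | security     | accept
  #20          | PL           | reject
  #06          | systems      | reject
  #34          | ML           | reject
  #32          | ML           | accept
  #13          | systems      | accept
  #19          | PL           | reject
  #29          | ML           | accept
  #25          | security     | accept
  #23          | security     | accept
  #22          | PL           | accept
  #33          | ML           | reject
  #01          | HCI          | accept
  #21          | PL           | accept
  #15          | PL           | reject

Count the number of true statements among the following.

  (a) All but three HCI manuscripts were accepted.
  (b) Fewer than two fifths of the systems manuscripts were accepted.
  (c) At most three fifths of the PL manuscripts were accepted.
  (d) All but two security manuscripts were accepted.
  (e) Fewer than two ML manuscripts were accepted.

(a) HCI: |A| = 5, |A ∩ B| = 3; needs |A ∖ B| = 3 — false.
(b) systems: |A| = 9, |A ∩ B| = 4; needs |A ∩ B| / |A| < 2/5 — false.
(c) PL: |A| = 8, |A ∩ B| = 5; needs |A ∩ B| / |A| ≤ 3/5 — false.
(d) security: |A| = 6, |A ∩ B| = 5; needs |A ∖ B| = 2 — false.
(e) ML: |A| = 6, |A ∩ B| = 2; needs |A ∩ B| < 2 — false.

0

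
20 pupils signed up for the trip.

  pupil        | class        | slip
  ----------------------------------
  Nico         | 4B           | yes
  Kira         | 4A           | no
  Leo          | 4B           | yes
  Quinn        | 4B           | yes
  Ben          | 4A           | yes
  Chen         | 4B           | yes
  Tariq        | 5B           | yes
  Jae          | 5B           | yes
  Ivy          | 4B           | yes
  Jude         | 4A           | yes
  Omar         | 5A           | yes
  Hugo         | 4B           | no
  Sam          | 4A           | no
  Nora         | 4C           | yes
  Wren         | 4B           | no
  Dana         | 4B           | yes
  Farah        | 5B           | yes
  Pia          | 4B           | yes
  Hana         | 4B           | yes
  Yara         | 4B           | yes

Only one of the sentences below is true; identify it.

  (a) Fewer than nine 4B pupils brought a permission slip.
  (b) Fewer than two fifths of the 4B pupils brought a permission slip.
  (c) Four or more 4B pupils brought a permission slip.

|A| = 11, |A ∩ B| = 9, |A ∖ B| = 2.
(a) requires |A ∩ B| < 9: false.
(b) requires |A ∩ B| / |A| < 2/5: false.
(c) requires |A ∩ B| ≥ 4: true.

(c)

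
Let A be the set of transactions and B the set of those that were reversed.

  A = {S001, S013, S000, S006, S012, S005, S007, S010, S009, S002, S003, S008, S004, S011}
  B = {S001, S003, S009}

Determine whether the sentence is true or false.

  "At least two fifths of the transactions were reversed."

False

Truth condition: |A ∩ B| / |A| ≥ 2/5.
A (the restrictor) = {S001, S013, S000, S006, S012, S005, S007, S010, S009, S002, S003, S008, S004, S011}, |A| = 14.
A ∩ B = {S001, S009, S003}, so |A ∩ B| = 3.
A ∖ B = {S013, S000, S006, S012, S005, S007, S010, S002, S008, S004, S011}, so |A ∖ B| = 11.
|A ∩ B|/|A| = 3/14, so the statement is false.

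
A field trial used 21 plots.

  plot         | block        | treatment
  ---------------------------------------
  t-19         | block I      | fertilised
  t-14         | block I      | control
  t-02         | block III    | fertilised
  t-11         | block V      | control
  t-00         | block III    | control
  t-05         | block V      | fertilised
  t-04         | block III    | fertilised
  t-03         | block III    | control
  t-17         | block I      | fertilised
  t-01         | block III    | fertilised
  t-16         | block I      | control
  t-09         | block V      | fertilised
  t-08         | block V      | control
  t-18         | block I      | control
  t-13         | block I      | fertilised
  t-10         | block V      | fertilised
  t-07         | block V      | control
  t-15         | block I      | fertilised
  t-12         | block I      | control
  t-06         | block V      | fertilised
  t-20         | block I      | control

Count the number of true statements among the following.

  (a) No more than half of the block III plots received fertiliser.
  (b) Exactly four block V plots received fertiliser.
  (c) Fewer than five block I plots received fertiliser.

2

(a) block III: |A| = 5, |A ∩ B| = 3; needs |A ∩ B| ≤ |A ∖ B| — false.
(b) block V: |A| = 7, |A ∩ B| = 4; needs |A ∩ B| = 4 — true.
(c) block I: |A| = 9, |A ∩ B| = 4; needs |A ∩ B| < 5 — true.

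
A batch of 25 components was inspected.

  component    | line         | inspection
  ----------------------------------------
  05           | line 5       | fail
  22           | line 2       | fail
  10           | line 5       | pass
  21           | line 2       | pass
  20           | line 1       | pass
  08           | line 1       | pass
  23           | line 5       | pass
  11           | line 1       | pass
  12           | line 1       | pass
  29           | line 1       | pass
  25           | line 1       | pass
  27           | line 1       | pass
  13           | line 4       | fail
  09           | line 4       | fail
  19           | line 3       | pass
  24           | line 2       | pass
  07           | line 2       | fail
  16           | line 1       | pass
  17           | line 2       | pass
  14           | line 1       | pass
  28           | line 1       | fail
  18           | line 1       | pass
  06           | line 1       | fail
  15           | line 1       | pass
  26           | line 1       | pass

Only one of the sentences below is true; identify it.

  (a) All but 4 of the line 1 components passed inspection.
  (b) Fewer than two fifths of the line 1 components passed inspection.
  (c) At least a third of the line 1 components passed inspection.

(c)

|A| = 14, |A ∩ B| = 12, |A ∖ B| = 2.
(a) requires |A ∖ B| = 4: false.
(b) requires |A ∩ B| / |A| < 2/5: false.
(c) requires |A ∩ B| / |A| ≥ 1/3: true.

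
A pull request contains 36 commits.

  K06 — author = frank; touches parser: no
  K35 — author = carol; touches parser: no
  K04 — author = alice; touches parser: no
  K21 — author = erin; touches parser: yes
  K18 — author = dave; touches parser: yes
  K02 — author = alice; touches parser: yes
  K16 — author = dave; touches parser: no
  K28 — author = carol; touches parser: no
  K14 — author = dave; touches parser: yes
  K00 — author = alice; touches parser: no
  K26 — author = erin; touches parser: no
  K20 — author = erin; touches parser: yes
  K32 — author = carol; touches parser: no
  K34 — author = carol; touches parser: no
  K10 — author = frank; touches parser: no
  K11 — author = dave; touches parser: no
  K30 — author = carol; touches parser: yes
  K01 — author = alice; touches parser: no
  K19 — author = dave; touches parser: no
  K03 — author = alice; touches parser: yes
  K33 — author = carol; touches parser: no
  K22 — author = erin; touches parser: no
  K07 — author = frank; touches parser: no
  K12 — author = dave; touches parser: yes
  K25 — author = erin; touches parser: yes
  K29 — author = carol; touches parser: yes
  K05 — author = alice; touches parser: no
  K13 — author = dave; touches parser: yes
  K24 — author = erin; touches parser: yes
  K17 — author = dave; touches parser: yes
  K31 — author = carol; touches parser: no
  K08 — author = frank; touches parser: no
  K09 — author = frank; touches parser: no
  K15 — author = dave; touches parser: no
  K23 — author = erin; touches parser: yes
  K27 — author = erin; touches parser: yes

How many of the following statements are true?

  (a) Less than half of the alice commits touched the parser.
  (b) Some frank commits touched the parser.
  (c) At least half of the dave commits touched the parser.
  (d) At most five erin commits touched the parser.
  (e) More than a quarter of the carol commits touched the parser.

(a) alice: |A| = 6, |A ∩ B| = 2; needs |A ∩ B| < |A ∖ B| — true.
(b) frank: |A| = 5, |A ∩ B| = 0; needs A ∩ B ≠ ∅ (|A ∩ B| ≥ 1) — false.
(c) dave: |A| = 9, |A ∩ B| = 5; needs |A ∩ B| ≥ |A ∖ B| — true.
(d) erin: |A| = 8, |A ∩ B| = 6; needs |A ∩ B| ≤ 5 — false.
(e) carol: |A| = 8, |A ∩ B| = 2; needs |A ∩ B| / |A| > 1/4 — false.

2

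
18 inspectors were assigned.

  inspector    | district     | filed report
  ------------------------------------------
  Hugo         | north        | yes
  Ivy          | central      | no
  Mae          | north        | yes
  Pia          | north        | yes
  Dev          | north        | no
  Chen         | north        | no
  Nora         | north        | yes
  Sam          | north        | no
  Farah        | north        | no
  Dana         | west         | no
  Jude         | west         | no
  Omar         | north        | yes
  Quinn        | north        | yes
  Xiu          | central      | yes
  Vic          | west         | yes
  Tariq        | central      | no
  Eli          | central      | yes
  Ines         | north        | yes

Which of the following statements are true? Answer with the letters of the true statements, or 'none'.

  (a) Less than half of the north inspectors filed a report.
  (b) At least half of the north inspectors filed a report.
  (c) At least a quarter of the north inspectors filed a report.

|A| = 11, |A ∩ B| = 7, |A ∖ B| = 4.
(a) |A ∩ B| < |A ∖ B|: fails.
(b) |A ∩ B| ≥ |A ∖ B|: holds.
(c) |A ∩ B| / |A| ≥ 1/4: holds.

(b), (c)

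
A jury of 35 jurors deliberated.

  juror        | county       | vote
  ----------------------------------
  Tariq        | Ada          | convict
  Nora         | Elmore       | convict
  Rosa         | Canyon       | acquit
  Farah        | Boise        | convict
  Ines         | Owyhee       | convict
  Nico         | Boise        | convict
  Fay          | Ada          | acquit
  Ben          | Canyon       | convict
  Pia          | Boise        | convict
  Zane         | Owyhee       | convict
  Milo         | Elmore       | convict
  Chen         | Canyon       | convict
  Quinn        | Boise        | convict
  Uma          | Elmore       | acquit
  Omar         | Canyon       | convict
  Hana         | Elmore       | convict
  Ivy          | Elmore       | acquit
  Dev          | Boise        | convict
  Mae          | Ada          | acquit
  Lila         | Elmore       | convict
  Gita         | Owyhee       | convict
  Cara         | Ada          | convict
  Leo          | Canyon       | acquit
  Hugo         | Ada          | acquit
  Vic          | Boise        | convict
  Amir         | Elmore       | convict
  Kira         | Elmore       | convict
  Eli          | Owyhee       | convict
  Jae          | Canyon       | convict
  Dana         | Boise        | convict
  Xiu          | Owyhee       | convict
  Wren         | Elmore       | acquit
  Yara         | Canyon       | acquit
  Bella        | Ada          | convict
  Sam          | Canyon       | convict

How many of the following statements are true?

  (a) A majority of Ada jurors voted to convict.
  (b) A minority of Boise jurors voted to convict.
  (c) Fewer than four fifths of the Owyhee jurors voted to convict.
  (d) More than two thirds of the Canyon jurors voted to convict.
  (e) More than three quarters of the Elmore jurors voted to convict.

(a) Ada: |A| = 6, |A ∩ B| = 3; needs |A ∩ B| > |A ∖ B| — false.
(b) Boise: |A| = 7, |A ∩ B| = 7; needs |A ∩ B| < |A ∖ B| — false.
(c) Owyhee: |A| = 5, |A ∩ B| = 5; needs |A ∩ B| / |A| < 4/5 — false.
(d) Canyon: |A| = 8, |A ∩ B| = 5; needs |A ∩ B| / |A| > 2/3 — false.
(e) Elmore: |A| = 9, |A ∩ B| = 6; needs |A ∩ B| / |A| > 3/4 — false.

0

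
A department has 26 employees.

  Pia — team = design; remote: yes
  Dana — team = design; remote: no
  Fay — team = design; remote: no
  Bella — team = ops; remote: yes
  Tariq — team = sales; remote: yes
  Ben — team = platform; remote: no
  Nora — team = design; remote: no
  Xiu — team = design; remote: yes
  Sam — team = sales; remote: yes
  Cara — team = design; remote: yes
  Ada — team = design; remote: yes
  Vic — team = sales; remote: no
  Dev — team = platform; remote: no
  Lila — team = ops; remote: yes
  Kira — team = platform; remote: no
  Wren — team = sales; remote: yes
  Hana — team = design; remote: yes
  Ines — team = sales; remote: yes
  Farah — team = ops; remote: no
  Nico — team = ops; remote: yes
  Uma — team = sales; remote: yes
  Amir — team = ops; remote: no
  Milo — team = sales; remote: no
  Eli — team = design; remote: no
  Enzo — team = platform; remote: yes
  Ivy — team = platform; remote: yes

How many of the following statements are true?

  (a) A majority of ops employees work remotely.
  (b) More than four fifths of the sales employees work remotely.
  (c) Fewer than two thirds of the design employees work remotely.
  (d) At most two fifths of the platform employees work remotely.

3

(a) ops: |A| = 5, |A ∩ B| = 3; needs |A ∩ B| > |A ∖ B| — true.
(b) sales: |A| = 7, |A ∩ B| = 5; needs |A ∩ B| / |A| > 4/5 — false.
(c) design: |A| = 9, |A ∩ B| = 5; needs |A ∩ B| / |A| < 2/3 — true.
(d) platform: |A| = 5, |A ∩ B| = 2; needs |A ∩ B| / |A| ≤ 2/5 — true.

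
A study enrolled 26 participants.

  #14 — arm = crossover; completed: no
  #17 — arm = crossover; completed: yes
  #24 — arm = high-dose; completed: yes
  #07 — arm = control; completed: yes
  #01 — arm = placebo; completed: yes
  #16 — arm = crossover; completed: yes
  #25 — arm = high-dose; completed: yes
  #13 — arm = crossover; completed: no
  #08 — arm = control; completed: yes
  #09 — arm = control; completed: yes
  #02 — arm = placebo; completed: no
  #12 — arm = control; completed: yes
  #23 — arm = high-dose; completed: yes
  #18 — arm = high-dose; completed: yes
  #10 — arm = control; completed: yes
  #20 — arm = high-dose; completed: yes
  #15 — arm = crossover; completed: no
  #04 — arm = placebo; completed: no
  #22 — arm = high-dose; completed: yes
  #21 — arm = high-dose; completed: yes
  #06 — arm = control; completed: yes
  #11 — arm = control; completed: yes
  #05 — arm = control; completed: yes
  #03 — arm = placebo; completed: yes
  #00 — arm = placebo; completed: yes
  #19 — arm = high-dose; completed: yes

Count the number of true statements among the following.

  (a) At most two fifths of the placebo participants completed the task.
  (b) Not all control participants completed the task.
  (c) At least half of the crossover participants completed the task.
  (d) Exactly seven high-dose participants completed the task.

(a) placebo: |A| = 5, |A ∩ B| = 3; needs |A ∩ B| / |A| ≤ 2/5 — false.
(b) control: |A| = 8, |A ∩ B| = 8; needs A ⊄ B (|A ∖ B| ≥ 1) — false.
(c) crossover: |A| = 5, |A ∩ B| = 2; needs |A ∩ B| ≥ |A ∖ B| — false.
(d) high-dose: |A| = 8, |A ∩ B| = 8; needs |A ∩ B| = 7 — false.

0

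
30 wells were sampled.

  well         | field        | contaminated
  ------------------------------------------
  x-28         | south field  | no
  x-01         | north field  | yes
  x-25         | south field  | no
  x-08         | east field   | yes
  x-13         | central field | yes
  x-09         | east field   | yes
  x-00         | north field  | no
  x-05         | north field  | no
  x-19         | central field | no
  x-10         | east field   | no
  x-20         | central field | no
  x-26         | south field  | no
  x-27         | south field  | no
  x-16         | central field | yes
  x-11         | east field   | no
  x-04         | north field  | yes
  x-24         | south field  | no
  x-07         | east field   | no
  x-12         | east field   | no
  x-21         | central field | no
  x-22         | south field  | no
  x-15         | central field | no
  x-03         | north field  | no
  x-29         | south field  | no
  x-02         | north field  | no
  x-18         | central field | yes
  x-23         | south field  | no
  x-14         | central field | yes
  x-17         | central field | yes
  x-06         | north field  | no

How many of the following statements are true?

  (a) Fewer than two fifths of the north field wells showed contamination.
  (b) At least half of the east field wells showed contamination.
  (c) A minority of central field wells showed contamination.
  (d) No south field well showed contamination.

2

(a) north field: |A| = 7, |A ∩ B| = 2; needs |A ∩ B| / |A| < 2/5 — true.
(b) east field: |A| = 6, |A ∩ B| = 2; needs |A ∩ B| ≥ |A ∖ B| — false.
(c) central field: |A| = 9, |A ∩ B| = 5; needs |A ∩ B| < |A ∖ B| — false.
(d) south field: |A| = 8, |A ∩ B| = 0; needs A ∩ B = ∅ (|A ∩ B| = 0) — true.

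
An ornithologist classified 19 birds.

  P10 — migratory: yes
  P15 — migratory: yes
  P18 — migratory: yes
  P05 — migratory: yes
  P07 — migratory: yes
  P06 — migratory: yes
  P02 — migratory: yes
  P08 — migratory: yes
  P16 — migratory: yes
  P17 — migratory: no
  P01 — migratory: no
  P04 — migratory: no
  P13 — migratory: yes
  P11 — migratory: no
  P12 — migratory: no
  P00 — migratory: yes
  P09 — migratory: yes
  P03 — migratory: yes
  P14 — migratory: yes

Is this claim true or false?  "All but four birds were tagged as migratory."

False

'All but four birds were tagged as migratory' holds iff |A ∖ B| = 4.
|A| = 19, |A ∩ B| = 14, |A ∖ B| = 5.
|A ∖ B| = 5, so the statement is false.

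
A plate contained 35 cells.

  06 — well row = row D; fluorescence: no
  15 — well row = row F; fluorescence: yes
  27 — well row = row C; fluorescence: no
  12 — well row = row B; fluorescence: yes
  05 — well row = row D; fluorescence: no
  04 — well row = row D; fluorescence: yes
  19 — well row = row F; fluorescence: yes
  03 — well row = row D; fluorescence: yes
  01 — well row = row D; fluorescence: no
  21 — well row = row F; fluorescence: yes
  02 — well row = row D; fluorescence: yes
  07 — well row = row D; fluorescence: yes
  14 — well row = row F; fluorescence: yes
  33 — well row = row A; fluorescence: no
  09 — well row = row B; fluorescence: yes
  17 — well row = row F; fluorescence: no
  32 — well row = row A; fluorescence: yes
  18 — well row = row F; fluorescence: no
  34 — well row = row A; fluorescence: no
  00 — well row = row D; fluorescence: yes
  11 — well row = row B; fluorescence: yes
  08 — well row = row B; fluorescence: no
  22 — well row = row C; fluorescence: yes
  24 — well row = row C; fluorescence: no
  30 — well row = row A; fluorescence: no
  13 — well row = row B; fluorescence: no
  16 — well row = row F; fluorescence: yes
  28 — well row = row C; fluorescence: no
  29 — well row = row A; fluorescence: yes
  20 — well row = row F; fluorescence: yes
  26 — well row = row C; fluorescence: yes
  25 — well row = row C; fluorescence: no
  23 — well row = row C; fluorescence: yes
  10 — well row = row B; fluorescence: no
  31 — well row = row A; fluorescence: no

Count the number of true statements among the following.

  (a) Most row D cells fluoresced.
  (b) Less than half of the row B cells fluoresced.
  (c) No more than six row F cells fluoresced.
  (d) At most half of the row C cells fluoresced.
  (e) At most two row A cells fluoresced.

4

(a) row D: |A| = 8, |A ∩ B| = 5; needs |A ∩ B| > |A ∖ B| — true.
(b) row B: |A| = 6, |A ∩ B| = 3; needs |A ∩ B| < |A ∖ B| — false.
(c) row F: |A| = 8, |A ∩ B| = 6; needs |A ∩ B| ≤ 6 — true.
(d) row C: |A| = 7, |A ∩ B| = 3; needs |A ∩ B| ≤ |A ∖ B| — true.
(e) row A: |A| = 6, |A ∩ B| = 2; needs |A ∩ B| ≤ 2 — true.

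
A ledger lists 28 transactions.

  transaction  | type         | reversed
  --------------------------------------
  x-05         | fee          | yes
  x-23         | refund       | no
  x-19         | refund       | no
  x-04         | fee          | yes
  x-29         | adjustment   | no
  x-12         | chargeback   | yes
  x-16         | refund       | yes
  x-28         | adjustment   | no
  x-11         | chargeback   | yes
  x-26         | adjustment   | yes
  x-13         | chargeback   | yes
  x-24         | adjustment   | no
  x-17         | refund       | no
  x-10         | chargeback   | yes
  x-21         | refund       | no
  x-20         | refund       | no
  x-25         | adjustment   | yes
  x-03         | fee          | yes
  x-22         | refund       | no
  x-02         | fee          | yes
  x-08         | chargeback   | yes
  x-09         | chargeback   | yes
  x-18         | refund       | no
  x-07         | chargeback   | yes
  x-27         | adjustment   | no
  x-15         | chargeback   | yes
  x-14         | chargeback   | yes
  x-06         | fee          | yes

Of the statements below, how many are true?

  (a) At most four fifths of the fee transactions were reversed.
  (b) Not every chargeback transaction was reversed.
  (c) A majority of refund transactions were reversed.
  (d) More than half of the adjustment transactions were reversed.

0

(a) fee: |A| = 5, |A ∩ B| = 5; needs |A ∩ B| / |A| ≤ 4/5 — false.
(b) chargeback: |A| = 9, |A ∩ B| = 9; needs A ⊄ B (|A ∖ B| ≥ 1) — false.
(c) refund: |A| = 8, |A ∩ B| = 1; needs |A ∩ B| > |A ∖ B| — false.
(d) adjustment: |A| = 6, |A ∩ B| = 2; needs |A ∩ B| > |A ∖ B| — false.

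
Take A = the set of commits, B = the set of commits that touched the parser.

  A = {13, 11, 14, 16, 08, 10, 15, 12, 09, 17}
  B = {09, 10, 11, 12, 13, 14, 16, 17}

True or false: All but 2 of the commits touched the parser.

'All but 2 of the commits touched the parser' holds iff |A ∖ B| = 2.
A (the restrictor) = {13, 11, 14, 16, 08, 10, 15, 12, 09, 17}, |A| = 10.
A ∖ B = {08, 15}, so |A ∖ B| = 2.
|A ∖ B| = 2, so the statement is true.

True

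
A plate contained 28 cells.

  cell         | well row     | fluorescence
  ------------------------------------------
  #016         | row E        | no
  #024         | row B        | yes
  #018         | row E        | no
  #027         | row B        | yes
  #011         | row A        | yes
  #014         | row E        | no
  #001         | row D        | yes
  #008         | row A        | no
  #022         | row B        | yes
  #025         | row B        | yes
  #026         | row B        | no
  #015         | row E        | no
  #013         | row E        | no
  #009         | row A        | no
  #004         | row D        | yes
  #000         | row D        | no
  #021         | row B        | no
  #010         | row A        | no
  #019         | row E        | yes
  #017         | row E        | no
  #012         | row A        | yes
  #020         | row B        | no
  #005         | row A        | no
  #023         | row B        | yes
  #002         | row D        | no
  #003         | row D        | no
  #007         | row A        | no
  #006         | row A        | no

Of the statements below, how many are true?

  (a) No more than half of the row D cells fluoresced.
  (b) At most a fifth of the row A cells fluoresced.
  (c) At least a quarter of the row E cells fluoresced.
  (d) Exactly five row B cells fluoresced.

2

(a) row D: |A| = 5, |A ∩ B| = 2; needs |A ∩ B| ≤ |A ∖ B| — true.
(b) row A: |A| = 8, |A ∩ B| = 2; needs |A ∩ B| / |A| ≤ 1/5 — false.
(c) row E: |A| = 7, |A ∩ B| = 1; needs |A ∩ B| / |A| ≥ 1/4 — false.
(d) row B: |A| = 8, |A ∩ B| = 5; needs |A ∩ B| = 5 — true.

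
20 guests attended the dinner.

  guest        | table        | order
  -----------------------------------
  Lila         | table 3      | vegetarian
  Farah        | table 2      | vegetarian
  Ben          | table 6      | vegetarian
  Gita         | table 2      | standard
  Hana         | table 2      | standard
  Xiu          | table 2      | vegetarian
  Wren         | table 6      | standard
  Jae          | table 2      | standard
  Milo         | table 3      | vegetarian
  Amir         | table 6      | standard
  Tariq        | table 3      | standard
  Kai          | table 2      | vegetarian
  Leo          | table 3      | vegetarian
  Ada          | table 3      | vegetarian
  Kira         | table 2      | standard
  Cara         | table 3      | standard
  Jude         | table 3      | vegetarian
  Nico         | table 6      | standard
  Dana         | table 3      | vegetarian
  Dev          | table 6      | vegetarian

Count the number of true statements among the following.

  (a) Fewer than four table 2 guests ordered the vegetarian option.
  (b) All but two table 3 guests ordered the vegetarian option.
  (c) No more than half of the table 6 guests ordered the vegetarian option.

3

(a) table 2: |A| = 7, |A ∩ B| = 3; needs |A ∩ B| < 4 — true.
(b) table 3: |A| = 8, |A ∩ B| = 6; needs |A ∖ B| = 2 — true.
(c) table 6: |A| = 5, |A ∩ B| = 2; needs |A ∩ B| ≤ |A ∖ B| — true.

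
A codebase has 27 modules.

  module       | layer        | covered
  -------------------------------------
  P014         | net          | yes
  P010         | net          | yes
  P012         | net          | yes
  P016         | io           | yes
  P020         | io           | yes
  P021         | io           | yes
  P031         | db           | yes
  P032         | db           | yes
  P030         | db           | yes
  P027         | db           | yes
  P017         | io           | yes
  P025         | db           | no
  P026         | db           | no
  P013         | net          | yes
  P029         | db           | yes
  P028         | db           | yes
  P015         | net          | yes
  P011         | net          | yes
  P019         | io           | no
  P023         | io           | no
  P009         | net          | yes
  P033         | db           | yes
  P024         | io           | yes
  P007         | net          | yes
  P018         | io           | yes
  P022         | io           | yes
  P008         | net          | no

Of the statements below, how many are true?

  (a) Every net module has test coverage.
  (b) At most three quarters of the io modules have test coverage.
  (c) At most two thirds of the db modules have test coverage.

(a) net: |A| = 9, |A ∩ B| = 8; needs A ⊆ B, i.e. every element of A is in B (|A ∖ B| = 0) — false.
(b) io: |A| = 9, |A ∩ B| = 7; needs |A ∩ B| / |A| ≤ 3/4 — false.
(c) db: |A| = 9, |A ∩ B| = 7; needs |A ∩ B| / |A| ≤ 2/3 — false.

0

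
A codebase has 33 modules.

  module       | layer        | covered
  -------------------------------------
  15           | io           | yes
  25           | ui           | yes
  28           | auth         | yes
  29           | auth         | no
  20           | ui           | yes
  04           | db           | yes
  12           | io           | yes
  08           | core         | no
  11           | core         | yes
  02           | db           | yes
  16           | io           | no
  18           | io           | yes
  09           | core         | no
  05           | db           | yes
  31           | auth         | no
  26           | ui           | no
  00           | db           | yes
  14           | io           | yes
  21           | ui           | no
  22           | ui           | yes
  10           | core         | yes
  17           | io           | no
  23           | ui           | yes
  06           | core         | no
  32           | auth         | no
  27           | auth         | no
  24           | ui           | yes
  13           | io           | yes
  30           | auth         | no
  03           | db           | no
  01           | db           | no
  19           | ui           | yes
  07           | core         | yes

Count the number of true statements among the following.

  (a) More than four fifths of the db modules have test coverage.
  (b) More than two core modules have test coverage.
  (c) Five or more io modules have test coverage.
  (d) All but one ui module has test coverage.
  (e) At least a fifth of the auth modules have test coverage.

2

(a) db: |A| = 6, |A ∩ B| = 4; needs |A ∩ B| / |A| > 4/5 — false.
(b) core: |A| = 6, |A ∩ B| = 3; needs |A ∩ B| > 2 — true.
(c) io: |A| = 7, |A ∩ B| = 5; needs |A ∩ B| ≥ 5 — true.
(d) ui: |A| = 8, |A ∩ B| = 6; needs |A ∖ B| = 1 — false.
(e) auth: |A| = 6, |A ∩ B| = 1; needs |A ∩ B| / |A| ≥ 1/5 — false.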